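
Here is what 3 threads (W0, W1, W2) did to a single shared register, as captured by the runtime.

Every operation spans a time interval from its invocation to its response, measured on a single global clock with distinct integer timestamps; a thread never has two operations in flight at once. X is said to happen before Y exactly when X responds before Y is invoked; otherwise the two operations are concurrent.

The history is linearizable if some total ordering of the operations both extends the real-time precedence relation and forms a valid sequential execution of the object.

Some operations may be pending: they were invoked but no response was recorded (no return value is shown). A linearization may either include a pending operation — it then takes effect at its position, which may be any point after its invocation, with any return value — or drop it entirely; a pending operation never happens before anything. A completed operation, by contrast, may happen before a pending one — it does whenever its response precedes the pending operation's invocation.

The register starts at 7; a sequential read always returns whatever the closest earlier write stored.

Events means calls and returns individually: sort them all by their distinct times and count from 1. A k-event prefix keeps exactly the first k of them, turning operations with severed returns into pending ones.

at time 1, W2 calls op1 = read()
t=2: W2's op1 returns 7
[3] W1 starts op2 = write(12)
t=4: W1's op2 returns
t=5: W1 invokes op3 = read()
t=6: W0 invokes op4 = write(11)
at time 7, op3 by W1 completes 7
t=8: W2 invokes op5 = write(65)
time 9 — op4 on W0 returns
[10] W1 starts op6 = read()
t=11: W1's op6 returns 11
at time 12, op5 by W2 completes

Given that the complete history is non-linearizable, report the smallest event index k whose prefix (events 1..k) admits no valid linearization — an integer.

events 1..6 are linearizable; a witness order is op1, op2:
step 1: op1 read() → 7 — value 7
step 2: op2 write(12) — value 12
event 7 — op3's response, time 7 — after it, nothing linearizes
including or dropping the 1 pending operation (op4) in any combination fails
sample order op1, op2, op3 (pending dropped) stalls at step 3 — op3 read() → 7 has no legal effect

7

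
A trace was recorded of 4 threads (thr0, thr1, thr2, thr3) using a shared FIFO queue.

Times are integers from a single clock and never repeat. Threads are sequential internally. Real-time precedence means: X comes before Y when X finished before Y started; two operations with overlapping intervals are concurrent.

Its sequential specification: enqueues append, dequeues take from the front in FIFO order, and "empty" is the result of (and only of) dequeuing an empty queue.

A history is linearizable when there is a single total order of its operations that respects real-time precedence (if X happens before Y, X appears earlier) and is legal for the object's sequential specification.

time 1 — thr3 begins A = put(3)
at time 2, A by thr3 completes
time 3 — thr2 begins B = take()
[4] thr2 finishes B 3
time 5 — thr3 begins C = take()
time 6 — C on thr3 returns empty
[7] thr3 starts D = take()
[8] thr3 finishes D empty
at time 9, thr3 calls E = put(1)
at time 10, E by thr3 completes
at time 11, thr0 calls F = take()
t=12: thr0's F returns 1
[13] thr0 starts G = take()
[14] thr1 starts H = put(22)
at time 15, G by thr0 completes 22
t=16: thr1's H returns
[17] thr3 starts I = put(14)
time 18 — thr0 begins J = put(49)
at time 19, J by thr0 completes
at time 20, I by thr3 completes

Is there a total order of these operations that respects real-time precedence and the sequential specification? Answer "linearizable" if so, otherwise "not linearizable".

linearizable

witness order: A, B, C, D, E, F, H, G, I, J
after step 1 (A put(3)): queue <3>
after step 2 (B take() → 3): queue <>
after step 3 (C take() → empty): queue <>
after step 4 (D take() → empty): queue <>
after step 5 (E put(1)): queue <1>
after step 6 (F take() → 1): queue <>
after step 7 (H put(22)): queue <22>
after step 8 (G take() → 22): queue <>
after step 9 (I put(14)): queue <14>
after step 10 (J put(49)): queue <14,49>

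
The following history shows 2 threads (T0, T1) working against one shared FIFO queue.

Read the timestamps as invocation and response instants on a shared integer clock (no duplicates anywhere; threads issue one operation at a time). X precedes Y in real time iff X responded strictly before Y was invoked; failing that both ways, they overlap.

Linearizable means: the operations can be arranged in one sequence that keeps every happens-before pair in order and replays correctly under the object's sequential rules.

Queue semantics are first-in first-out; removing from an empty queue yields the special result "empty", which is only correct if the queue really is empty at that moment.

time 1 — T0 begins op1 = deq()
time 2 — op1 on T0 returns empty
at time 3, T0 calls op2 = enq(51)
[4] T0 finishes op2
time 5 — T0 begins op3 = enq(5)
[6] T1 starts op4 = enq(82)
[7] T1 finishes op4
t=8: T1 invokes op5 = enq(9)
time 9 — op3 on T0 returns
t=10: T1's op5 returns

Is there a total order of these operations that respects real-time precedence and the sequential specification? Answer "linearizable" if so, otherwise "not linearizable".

witness order: op1, op2, op3, op4, op5
step 1: op1 deq() → empty — queue <>
step 2: op2 enq(51) — queue <51>
step 3: op3 enq(5) — queue <51,5>
step 4: op4 enq(82) — queue <51,5,82>
step 5: op5 enq(9) — queue <51,5,82,9>

linearizable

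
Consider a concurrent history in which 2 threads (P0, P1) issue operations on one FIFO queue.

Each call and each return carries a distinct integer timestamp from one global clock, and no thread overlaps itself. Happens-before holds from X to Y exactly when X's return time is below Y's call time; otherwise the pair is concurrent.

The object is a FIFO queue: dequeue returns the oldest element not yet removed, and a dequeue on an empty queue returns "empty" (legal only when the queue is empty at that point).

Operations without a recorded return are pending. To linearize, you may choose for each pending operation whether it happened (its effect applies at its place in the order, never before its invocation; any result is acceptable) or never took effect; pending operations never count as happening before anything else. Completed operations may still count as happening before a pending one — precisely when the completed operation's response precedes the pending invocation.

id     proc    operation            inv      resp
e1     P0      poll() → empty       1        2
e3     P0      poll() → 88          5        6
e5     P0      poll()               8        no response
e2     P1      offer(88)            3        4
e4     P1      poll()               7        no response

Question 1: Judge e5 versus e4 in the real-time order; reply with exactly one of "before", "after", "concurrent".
concurrent

e5 spans [8,…), e4 spans [7,…)
the intervals overlap in both directions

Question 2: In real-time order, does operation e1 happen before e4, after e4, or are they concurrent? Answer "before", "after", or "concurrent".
before

e1 spans [1,2], e4 spans [7,…)
resp(e1)=2 < inv(e4)=7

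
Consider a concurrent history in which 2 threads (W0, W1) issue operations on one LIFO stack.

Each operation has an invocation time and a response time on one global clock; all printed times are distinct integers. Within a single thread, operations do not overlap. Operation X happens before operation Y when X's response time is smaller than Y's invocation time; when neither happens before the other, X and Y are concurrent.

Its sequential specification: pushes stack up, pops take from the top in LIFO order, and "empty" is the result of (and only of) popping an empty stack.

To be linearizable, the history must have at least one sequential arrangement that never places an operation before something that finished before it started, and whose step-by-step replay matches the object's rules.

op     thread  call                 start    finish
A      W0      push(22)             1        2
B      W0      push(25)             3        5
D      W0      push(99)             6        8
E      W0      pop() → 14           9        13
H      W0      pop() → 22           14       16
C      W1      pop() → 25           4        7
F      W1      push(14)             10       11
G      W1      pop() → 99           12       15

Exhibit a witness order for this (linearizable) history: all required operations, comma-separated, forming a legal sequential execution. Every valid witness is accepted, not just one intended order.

A, B, C, D, F, E, G, H

after step 1 (A push(22)): stack <22>
after step 2 (B push(25)): stack <22,25>
after step 3 (C pop() → 25): stack <22>
after step 4 (D push(99)): stack <22,99>
after step 5 (F push(14)): stack <22,99,14>
after step 6 (E pop() → 14): stack <22,99>
after step 7 (G pop() → 99): stack <22>
after step 8 (H pop() → 22): stack <>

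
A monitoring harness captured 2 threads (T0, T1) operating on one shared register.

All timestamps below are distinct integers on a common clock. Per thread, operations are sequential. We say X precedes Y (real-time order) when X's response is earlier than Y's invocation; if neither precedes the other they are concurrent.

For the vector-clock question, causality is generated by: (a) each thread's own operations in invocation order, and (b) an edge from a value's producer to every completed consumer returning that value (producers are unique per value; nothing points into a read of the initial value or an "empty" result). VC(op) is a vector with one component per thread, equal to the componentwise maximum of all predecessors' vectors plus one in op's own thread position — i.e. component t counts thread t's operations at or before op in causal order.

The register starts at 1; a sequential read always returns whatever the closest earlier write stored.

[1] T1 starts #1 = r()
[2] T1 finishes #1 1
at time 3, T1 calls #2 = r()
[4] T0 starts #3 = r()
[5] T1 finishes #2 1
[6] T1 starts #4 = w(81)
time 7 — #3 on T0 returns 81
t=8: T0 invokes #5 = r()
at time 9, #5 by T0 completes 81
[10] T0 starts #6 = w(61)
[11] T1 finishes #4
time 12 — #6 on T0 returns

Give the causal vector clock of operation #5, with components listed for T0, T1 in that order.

(2, 3)

#1, invoked 1, has no incoming edges; only T1's bump applies → (0, 1)
merge at #2 (invoked 3): VC(#1)=(0, 1), own-thread bump on T1 → (0, 2)
merge at #4 (invoked 6): VC(#2)=(0, 2), own-thread bump on T1 → (0, 3)
merge at #3 (invoked 4): VC(#4)=(0, 3), own-thread bump on T0 → (1, 3)
merge at #5 (invoked 8): VC(#3)=(1, 3), VC(#4)=(0, 3), own-thread bump on T0 → (2, 3)
merge at #6 (invoked 10): VC(#5)=(2, 3), own-thread bump on T0 → (3, 3)
target: VC(#5) = (2, 3)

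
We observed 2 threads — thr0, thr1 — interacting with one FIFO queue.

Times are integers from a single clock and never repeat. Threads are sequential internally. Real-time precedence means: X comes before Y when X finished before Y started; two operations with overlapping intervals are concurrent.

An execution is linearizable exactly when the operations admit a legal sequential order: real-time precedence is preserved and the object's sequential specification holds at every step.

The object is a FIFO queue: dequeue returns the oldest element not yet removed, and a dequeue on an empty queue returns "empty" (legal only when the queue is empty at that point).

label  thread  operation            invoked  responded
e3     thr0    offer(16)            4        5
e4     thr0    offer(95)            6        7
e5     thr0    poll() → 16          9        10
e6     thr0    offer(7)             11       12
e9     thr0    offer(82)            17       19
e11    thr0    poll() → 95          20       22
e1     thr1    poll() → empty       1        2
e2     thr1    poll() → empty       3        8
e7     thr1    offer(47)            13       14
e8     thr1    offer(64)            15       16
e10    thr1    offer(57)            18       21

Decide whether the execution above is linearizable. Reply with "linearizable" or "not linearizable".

a witness: e1, e2, e3, e4, e5, e6, e7, e8, e9, e10, e11
step 1: e1 poll() → empty — queue <>
step 2: e2 poll() → empty — queue <>
step 3: e3 offer(16) — queue <16>
step 4: e4 offer(95) — queue <16,95>
step 5: e5 poll() → 16 — queue <95>
step 6: e6 offer(7) — queue <95,7>
step 7: e7 offer(47) — queue <95,7,47>
step 8: e8 offer(64) — queue <95,7,47,64>
step 9: e9 offer(82) — queue <95,7,47,64,82>
step 10: e10 offer(57) — queue <95,7,47,64,82,57>
step 11: e11 poll() → 95 — queue <7,47,64,82,57>

linearizable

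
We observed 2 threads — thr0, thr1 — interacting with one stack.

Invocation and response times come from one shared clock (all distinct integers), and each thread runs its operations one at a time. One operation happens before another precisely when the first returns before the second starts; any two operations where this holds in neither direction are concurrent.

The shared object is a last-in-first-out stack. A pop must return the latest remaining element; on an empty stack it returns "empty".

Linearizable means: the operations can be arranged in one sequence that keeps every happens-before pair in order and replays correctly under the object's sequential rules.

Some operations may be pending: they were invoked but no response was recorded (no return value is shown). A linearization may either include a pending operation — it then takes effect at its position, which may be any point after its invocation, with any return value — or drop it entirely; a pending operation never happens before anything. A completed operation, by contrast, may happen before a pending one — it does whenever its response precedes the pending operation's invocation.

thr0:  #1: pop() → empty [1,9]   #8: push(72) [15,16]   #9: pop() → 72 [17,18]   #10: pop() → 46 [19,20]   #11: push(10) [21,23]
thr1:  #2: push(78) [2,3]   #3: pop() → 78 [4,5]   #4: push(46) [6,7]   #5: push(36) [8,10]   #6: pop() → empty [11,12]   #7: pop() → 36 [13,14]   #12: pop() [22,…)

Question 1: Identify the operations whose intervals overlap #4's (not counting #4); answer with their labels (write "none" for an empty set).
#1

#4 runs from 6 to 7; window-overlapping ops are concurrent
#1 [1,9]: concurrent
#2 [2,3]: before
#3 [4,5]: before
#5 [8,10]: after
#6 [11,12]: after
#7 [13,14]: after
#8 [15,16]: after
#9 [17,18]: after
#10 [19,20]: after
#11 [21,23]: after
#12 [22,…): after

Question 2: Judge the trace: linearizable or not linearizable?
not linearizable

cut after 11 events: linearizable; cut after 12 events (#6 responds, time 12): not linearizable
no legal order exists: 5 real-time-consistent candidates over 6 completed stack operations, all rejected
e.g. #1, #2, #3, #4, #5, #6: illegal at step 6, since #6 pop() → empty cannot apply there
e.g. #2, #1, #3, #4, #5, #6: illegal at step 2, since #1 pop() → empty cannot apply there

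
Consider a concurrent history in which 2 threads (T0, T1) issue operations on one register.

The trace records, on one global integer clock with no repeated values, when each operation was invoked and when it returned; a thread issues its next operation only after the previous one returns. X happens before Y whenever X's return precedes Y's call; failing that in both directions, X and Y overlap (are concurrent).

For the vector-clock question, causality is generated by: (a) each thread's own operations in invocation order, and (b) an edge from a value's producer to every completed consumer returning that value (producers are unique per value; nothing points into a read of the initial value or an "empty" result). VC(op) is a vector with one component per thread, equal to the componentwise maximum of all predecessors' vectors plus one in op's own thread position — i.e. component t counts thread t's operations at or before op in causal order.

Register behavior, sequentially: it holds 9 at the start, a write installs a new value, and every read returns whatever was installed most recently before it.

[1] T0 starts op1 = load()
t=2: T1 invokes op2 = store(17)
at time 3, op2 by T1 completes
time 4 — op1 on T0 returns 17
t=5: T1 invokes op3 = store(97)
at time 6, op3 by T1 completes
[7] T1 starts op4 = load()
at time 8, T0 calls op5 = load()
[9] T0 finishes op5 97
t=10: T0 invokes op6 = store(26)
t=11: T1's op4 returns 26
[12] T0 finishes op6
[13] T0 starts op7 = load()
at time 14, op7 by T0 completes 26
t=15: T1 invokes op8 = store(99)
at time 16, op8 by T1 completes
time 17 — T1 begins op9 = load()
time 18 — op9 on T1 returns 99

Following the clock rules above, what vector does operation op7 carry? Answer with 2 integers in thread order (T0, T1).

invoked at 2, op2 has no predecessors; its own T1 bump gives (0, 1)
invoked at 5, op3 merges VC(op2)=(0, 1) and bumps T1's slot → (0, 2)
invoked at 1, op1 merges VC(op2)=(0, 1) and bumps T0's slot → (1, 1)
invoked at 8, op5 merges VC(op1)=(1, 1), VC(op3)=(0, 2) and bumps T0's slot → (2, 2)
invoked at 10, op6 merges VC(op5)=(2, 2) and bumps T0's slot → (3, 2)
invoked at 7, op4 merges VC(op3)=(0, 2), VC(op6)=(3, 2) and bumps T1's slot → (3, 3)
invoked at 13, op7 merges VC(op6)=(3, 2) and bumps T0's slot → (4, 2)
invoked at 15, op8 merges VC(op4)=(3, 3) and bumps T1's slot → (3, 4)
invoked at 17, op9 merges VC(op8)=(3, 4) and bumps T1's slot → (3, 5)
target: VC(op7) = (4, 2)

(4, 2)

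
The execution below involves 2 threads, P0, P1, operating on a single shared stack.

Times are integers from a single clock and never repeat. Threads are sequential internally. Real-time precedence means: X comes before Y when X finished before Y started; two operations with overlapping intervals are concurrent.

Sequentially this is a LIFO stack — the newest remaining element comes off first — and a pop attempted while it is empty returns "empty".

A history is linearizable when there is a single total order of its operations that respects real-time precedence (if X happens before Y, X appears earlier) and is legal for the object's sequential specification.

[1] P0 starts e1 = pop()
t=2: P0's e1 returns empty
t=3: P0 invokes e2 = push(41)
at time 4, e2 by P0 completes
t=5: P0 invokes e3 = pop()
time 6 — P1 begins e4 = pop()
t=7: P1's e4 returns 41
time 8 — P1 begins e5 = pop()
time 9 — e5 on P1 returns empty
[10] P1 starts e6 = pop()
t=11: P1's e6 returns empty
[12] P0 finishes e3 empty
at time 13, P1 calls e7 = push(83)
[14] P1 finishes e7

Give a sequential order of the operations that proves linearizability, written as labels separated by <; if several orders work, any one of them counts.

after step 1 (e1 pop() → empty): stack <>
after step 2 (e2 push(41)): stack <41>
after step 3 (e4 pop() → 41): stack <>
after step 4 (e3 pop() → empty): stack <>
after step 5 (e5 pop() → empty): stack <>
after step 6 (e6 pop() → empty): stack <>
after step 7 (e7 push(83)): stack <83>

e1 < e2 < e4 < e3 < e5 < e6 < e7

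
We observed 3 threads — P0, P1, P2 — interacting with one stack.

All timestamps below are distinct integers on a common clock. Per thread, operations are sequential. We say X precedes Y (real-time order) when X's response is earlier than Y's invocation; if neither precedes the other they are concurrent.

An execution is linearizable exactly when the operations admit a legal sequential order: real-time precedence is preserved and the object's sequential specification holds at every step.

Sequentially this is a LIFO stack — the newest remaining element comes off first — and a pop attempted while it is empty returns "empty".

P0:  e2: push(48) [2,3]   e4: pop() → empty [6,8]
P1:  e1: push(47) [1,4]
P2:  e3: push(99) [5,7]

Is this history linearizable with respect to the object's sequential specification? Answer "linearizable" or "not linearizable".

prefix check: 1..7 passes, 1..8 fails once e4's time-8 response joins
every one of the 4 real-time-consistent orders over 4 completed stack ops fails the sequential spec
for example e1, e2, e3, e4 fails at step 4: e4 pop() → empty is not legal there
for example e1, e2, e4, e3 fails at step 3: e4 pop() → empty is not legal there

not linearizable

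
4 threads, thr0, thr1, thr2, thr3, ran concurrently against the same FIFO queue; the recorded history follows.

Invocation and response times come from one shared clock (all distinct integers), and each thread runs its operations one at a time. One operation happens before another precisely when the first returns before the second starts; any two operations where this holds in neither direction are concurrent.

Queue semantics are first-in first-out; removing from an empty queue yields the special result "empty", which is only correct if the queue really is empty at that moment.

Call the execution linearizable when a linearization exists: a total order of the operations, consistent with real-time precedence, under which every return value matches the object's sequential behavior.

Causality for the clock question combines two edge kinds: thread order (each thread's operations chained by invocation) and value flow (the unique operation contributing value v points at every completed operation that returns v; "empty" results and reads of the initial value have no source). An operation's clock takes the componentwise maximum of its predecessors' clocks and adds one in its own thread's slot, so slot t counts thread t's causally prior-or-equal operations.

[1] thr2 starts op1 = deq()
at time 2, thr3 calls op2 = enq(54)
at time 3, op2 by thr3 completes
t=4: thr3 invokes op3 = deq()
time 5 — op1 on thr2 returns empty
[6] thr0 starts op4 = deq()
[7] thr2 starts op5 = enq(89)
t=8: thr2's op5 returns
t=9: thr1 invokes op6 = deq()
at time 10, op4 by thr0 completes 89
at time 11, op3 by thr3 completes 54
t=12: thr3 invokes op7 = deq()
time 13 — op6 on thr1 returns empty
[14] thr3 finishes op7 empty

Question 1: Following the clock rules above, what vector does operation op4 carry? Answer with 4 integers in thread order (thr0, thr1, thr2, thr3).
invoked at 2, op2 has no predecessors; its own thr3 bump gives (0, 0, 0, 1)
invoked at 1, op1 has no predecessors; its own thr2 bump gives (0, 0, 1, 0)
invoked at 9, op6 has no predecessors; its own thr1 bump gives (0, 1, 0, 0)
VC(op3, invoked at 4): max of VC(op2)=(0, 0, 0, 1), then +1 on thread thr3 → (0, 0, 0, 2)
VC(op5, invoked at 7): max of VC(op1)=(0, 0, 1, 0), then +1 on thread thr2 → (0, 0, 2, 0)
VC(op7, invoked at 12): max of VC(op3)=(0, 0, 0, 2), then +1 on thread thr3 → (0, 0, 0, 3)
VC(op4, invoked at 6): max of VC(op5)=(0, 0, 2, 0), then +1 on thread thr0 → (1, 0, 2, 0)
target: VC(op4) = (1, 0, 2, 0)

(1, 0, 2, 0)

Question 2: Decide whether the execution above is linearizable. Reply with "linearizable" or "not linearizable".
witness order: op1, op2, op3, op5, op4, op6, op7
after step 1 (op1 deq() → empty): queue <>
after step 2 (op2 enq(54)): queue <54>
after step 3 (op3 deq() → 54): queue <>
after step 4 (op5 enq(89)): queue <89>
after step 5 (op4 deq() → 89): queue <>
after step 6 (op6 deq() → empty): queue <>
after step 7 (op7 deq() → empty): queue <>

linearizable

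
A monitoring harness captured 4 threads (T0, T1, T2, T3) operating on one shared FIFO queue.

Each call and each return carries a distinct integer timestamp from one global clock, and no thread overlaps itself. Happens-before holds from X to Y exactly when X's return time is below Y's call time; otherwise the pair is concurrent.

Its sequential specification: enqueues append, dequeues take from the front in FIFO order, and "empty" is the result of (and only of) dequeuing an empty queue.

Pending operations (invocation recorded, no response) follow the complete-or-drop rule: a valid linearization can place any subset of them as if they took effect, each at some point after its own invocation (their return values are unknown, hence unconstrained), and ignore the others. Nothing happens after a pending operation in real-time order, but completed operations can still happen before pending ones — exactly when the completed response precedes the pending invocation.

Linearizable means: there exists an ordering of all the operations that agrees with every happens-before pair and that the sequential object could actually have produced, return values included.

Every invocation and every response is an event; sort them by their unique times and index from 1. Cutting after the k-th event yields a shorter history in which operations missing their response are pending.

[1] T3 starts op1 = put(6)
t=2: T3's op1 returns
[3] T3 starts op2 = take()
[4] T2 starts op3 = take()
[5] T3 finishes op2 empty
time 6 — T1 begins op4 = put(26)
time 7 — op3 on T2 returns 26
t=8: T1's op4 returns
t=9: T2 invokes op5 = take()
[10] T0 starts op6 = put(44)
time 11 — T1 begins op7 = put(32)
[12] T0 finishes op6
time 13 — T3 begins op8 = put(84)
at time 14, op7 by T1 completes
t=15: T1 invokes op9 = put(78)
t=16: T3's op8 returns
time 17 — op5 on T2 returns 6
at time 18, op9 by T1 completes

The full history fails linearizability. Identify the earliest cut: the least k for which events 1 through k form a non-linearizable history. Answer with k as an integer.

events 1..6 are still linearizable — one witness is op1, op3, op2:
1. op1 put(6), leaving queue <6>
2. op3 take() (pending, included), leaving queue <>
3. op2 take() → empty, leaving queue <>
include event 7 — op3 responding at 7 — and every candidate order breaks
no escape via the 1 pending operation (op4): every completion choice fails
e.g. op1, op2, op3 (pending dropped): illegal at step 2, since op2 take() → empty cannot apply there
e.g. op1, op3, op2 (pending dropped): illegal at step 2, since op3 take() → 26 cannot apply there

7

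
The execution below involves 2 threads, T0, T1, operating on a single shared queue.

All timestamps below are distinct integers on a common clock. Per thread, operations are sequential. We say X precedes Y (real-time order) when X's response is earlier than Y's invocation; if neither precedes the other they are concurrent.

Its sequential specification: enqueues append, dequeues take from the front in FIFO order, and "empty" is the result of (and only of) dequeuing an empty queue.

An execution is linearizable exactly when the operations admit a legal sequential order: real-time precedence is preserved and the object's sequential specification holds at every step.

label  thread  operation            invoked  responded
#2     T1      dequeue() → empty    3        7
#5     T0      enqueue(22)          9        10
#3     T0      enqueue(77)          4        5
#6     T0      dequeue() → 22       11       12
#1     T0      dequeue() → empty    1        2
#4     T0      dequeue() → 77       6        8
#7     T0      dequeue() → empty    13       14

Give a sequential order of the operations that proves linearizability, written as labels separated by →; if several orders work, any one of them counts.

after step 1 (#1 dequeue() → empty): queue <>
after step 2 (#2 dequeue() → empty): queue <>
after step 3 (#3 enqueue(77)): queue <77>
after step 4 (#4 dequeue() → 77): queue <>
after step 5 (#5 enqueue(22)): queue <22>
after step 6 (#6 dequeue() → 22): queue <>
after step 7 (#7 dequeue() → empty): queue <>

#1 → #2 → #3 → #4 → #5 → #6 → #7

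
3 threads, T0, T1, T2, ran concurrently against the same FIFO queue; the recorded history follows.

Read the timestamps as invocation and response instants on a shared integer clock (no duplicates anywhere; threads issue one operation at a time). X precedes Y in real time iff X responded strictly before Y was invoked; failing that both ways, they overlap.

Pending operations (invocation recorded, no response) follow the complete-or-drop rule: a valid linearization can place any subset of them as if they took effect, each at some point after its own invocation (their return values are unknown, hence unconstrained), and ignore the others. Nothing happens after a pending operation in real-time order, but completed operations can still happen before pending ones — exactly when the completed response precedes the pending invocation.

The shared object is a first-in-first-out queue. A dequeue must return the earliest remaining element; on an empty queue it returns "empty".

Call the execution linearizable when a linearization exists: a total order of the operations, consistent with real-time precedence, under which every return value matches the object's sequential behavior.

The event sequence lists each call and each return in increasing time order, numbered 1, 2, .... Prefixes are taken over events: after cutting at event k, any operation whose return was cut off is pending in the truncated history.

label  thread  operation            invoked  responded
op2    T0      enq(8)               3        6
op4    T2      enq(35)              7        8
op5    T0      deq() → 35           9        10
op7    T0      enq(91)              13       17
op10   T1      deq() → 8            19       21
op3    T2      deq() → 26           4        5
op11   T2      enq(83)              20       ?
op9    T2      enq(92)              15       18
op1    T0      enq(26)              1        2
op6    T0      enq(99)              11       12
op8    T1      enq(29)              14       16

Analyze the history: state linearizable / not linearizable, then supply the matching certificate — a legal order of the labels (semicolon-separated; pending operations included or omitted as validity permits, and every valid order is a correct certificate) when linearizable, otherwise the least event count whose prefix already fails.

not linearizable — minimal violating prefix: 10 events

events 1..9 are fine; event 10 — the response of op5 at time 10 — makes the prefix non-linearizable
checked exhaustively: 2 real-time-consistent orders of 5 completed operations, zero legal FIFO queue replays
one such order, op1, op2, op3, op4, op5, breaks at step 5 where op5 deq() → 35 is illegal
one such order, op1, op3, op2, op4, op5, breaks at step 5 where op5 deq() → 35 is illegal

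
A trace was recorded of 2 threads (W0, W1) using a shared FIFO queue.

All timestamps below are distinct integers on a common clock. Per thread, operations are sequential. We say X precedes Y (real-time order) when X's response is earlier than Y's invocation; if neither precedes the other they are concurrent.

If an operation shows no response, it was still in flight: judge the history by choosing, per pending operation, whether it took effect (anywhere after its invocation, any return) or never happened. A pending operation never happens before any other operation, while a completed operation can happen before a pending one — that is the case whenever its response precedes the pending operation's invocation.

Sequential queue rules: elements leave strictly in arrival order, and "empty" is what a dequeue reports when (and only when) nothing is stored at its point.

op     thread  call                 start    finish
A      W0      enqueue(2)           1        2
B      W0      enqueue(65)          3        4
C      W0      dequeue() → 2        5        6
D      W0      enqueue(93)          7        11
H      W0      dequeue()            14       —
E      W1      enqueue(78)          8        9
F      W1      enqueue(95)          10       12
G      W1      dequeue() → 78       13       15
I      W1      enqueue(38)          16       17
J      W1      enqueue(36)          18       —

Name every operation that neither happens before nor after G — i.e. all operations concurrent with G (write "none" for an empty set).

concurrent with G ([13,15]): every op whose interval crosses 13..15
A [1,2]: before
B [3,4]: before
C [5,6]: before
D [7,11]: before
E [8,9]: before
F [10,12]: before
H [14,…): concurrent
I [16,17]: after
J [18,…): after

H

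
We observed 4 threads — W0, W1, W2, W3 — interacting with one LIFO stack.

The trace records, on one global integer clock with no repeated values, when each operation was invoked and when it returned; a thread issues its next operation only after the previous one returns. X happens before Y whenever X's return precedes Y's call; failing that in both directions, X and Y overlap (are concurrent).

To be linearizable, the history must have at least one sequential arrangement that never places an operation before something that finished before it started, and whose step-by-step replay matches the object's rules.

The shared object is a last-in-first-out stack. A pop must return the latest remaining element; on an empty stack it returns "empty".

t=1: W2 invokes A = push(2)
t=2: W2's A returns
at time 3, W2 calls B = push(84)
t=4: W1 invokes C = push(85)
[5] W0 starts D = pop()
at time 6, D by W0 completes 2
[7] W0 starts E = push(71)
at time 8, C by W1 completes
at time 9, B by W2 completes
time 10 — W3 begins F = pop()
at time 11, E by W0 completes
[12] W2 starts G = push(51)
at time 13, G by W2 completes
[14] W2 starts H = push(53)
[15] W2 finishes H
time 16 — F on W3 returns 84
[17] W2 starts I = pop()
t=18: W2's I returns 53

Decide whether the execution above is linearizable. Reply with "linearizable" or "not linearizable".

linearizable

witness order: A, D, C, B, F, E, G, H, I
1. A push(2), leaving stack <2>
2. D pop() → 2, leaving stack <>
3. C push(85), leaving stack <85>
4. B push(84), leaving stack <85,84>
5. F pop() → 84, leaving stack <85>
6. E push(71), leaving stack <85,71>
7. G push(51), leaving stack <85,71,51>
8. H push(53), leaving stack <85,71,51,53>
9. I pop() → 53, leaving stack <85,71,51>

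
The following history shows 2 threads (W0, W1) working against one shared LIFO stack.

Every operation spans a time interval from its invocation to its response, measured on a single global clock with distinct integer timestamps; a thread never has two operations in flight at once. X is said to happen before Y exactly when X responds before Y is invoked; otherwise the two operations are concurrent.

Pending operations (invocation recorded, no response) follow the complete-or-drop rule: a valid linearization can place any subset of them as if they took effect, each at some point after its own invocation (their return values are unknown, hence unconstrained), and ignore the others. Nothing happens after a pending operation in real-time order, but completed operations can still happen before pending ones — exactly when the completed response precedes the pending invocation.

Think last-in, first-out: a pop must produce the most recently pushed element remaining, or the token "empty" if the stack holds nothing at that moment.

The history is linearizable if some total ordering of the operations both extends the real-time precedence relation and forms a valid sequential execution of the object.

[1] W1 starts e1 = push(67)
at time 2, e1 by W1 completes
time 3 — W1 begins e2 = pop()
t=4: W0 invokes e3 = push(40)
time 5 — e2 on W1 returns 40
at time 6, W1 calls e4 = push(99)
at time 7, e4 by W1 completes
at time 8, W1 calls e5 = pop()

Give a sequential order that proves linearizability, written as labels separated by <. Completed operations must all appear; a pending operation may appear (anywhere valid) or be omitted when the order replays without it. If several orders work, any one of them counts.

after step 1 (e1 push(67)): stack <67>
after step 2 (e3 push(40) (pending, included)): stack <67,40>
after step 3 (e2 pop() → 40): stack <67>
after step 4 (e4 push(99)): stack <67,99>

e1 < e3 < e2 < e4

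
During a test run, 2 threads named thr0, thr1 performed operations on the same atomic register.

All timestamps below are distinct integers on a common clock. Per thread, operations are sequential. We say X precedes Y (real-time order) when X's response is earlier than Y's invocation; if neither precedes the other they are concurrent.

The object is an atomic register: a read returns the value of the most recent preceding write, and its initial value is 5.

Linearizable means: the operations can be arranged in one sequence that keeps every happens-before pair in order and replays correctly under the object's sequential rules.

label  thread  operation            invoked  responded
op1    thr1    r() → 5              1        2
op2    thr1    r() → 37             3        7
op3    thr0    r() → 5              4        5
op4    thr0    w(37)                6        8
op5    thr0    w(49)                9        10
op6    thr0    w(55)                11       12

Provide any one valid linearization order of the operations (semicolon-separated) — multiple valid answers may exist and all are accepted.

after step 1 (op1 r() → 5): value 5
after step 2 (op3 r() → 5): value 5
after step 3 (op4 w(37)): value 37
after step 4 (op2 r() → 37): value 37
after step 5 (op5 w(49)): value 49
after step 6 (op6 w(55)): value 55

op1; op3; op4; op2; op5; op6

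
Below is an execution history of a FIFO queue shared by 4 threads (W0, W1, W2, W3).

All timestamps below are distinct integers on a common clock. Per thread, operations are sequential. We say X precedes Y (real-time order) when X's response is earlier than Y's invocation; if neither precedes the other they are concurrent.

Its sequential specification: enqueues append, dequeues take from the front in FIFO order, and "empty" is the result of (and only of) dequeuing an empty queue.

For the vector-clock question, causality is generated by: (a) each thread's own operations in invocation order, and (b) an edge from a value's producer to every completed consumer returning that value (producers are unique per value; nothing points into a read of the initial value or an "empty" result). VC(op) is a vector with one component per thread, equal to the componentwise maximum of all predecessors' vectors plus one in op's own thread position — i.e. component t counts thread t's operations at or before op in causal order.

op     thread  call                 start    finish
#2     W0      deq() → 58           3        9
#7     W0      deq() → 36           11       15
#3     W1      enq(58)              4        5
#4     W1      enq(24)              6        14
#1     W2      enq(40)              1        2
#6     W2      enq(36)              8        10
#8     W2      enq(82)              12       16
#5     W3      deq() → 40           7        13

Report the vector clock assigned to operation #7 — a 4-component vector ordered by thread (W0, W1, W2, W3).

(2, 1, 2, 0)

#1, invoked 1, has no incoming edges; only W2's bump applies → (0, 0, 1, 0)
#3, invoked 4, has no incoming edges; only W1's bump applies → (0, 1, 0, 0)
from VC(#1)=(0, 0, 1, 0), #5 (invoked 7) maxes components and bumps W3 → (0, 0, 1, 1)
from VC(#1)=(0, 0, 1, 0), #6 (invoked 8) maxes components and bumps W2 → (0, 0, 2, 0)
from VC(#3)=(0, 1, 0, 0), #4 (invoked 6) maxes components and bumps W1 → (0, 2, 0, 0)
from VC(#3)=(0, 1, 0, 0), #2 (invoked 3) maxes components and bumps W0 → (1, 1, 0, 0)
from VC(#6)=(0, 0, 2, 0), #8 (invoked 12) maxes components and bumps W2 → (0, 0, 3, 0)
from VC(#2)=(1, 1, 0, 0), VC(#6)=(0, 0, 2, 0), #7 (invoked 11) maxes components and bumps W0 → (2, 1, 2, 0)
target: VC(#7) = (2, 1, 2, 0)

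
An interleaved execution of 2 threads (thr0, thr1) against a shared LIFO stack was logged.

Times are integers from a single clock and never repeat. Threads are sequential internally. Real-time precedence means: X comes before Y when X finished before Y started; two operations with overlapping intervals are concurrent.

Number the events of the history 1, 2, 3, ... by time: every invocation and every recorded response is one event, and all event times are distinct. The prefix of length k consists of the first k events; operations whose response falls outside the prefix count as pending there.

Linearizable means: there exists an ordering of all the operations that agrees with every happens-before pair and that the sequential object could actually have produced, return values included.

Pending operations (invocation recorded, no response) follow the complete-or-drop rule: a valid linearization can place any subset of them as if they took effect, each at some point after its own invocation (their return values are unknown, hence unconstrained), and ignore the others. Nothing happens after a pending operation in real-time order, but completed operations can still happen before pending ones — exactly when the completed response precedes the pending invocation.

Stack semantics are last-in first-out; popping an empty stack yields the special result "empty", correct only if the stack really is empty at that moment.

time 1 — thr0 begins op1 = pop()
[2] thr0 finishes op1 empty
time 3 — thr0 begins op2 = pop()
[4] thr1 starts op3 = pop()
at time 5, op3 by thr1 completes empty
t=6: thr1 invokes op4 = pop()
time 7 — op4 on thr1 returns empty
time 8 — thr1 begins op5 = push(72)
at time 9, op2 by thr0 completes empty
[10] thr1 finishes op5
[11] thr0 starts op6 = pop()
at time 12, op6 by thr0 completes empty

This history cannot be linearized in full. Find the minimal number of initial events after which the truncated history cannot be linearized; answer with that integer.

events 1..11 are linearizable, e.g. via op1, op2, op3, op4, op5:
1. op1 pop() → empty, leaving stack <>
2. op2 pop() → empty, leaving stack <>
3. op3 pop() → empty, leaving stack <>
4. op4 pop() → empty, leaving stack <>
5. op5 push(72), leaving stack <72>
once event 12 joins (op6's response, time 12), exhaustive search finds no witness
one such order, op1, op2, op3, op4, op5, op6, breaks at step 6 where op6 pop() → empty is illegal
one such order, op1, op3, op2, op4, op5, op6, breaks at step 6 where op6 pop() → empty is illegal

12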